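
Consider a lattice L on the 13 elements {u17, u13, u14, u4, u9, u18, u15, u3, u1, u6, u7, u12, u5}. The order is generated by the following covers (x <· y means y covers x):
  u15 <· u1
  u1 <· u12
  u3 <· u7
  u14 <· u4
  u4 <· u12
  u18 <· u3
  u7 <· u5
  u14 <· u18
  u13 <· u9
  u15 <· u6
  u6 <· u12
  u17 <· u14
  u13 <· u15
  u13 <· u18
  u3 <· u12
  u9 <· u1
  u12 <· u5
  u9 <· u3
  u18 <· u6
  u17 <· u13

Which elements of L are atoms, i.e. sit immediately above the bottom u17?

The atoms are exactly the elements that cover u17: u13, u14.

u13, u14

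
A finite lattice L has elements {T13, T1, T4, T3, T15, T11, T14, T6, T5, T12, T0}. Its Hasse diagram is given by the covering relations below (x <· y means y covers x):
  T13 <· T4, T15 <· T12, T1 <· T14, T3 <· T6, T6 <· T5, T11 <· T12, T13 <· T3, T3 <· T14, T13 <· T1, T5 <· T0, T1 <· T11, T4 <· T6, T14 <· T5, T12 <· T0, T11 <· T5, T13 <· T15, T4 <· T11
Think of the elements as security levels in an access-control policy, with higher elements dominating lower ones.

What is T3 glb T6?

Common lower bounds of {T3, T6}: T13, T3.
The greatest among these is T3.

T3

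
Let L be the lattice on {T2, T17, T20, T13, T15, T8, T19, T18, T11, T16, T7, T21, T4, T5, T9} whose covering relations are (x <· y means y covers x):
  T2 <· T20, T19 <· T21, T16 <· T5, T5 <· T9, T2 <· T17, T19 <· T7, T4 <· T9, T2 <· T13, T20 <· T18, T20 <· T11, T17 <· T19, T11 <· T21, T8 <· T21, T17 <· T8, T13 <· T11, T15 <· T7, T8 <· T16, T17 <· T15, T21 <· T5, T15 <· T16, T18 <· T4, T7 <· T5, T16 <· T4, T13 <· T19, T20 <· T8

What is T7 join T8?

Common upper bounds of {T7, T8}: T5, T9.
The least among these is T5.

T5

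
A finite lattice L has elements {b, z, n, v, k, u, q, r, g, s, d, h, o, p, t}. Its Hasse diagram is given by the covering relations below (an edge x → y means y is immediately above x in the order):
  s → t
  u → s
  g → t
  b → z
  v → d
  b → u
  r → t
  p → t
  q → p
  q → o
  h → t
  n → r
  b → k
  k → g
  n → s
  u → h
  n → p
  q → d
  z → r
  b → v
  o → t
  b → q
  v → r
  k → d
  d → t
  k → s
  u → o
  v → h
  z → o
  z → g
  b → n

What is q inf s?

Common lower bounds of {q, s}: b.
The greatest among these is b.

b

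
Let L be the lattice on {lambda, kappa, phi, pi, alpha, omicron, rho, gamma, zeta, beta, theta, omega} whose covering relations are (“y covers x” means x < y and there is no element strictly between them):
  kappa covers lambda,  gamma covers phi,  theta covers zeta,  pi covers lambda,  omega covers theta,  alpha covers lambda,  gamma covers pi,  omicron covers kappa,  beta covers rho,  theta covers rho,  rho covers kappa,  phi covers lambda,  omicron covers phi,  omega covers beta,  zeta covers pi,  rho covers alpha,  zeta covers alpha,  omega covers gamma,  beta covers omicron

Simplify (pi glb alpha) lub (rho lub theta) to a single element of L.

pi ∧ alpha = lambda
rho ∨ theta = theta
lambda ∨ theta = theta

theta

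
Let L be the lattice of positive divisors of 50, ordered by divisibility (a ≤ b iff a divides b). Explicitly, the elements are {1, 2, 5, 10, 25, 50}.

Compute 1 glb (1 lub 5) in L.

1

1 ∨ 5 = 5
1 ∧ 5 = 1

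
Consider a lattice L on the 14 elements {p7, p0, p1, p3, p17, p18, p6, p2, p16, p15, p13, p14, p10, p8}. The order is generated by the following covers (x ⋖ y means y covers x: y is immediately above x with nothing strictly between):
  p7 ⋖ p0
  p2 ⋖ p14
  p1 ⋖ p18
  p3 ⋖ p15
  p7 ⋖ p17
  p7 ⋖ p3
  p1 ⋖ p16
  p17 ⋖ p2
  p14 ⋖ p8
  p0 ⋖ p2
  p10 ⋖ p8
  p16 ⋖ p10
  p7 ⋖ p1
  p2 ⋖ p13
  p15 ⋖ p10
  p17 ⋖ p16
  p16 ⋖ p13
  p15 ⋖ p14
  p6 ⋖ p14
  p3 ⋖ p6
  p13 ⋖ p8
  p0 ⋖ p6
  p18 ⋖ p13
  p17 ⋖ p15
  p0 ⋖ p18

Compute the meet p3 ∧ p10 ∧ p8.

p3

Common lower bounds of {p3, p10, p8}: p3, p7.
The greatest among these is p3.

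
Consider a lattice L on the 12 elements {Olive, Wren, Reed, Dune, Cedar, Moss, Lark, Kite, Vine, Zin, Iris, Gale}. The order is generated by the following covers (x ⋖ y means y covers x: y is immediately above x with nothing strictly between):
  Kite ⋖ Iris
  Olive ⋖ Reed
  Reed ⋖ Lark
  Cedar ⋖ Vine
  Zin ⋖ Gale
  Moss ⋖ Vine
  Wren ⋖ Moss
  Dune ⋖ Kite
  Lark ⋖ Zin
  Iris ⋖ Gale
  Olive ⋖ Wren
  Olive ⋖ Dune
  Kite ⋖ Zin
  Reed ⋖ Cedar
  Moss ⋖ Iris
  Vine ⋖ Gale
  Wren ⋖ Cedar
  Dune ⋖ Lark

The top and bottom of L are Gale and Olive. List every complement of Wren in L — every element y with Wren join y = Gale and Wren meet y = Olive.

Need y with Wren ∨ y = Gale and Wren ∧ y = Olive.
Checking each element gives: Lark, Zin.

Lark, Zin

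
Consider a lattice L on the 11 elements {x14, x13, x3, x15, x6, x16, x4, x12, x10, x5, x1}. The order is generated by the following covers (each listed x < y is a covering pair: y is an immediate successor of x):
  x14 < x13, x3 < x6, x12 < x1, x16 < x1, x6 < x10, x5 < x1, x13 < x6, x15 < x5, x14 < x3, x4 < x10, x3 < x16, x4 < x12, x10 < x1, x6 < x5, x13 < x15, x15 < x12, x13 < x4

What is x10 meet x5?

x6

Common lower bounds of {x10, x5}: x13, x14, x3, x6.
The greatest among these is x6.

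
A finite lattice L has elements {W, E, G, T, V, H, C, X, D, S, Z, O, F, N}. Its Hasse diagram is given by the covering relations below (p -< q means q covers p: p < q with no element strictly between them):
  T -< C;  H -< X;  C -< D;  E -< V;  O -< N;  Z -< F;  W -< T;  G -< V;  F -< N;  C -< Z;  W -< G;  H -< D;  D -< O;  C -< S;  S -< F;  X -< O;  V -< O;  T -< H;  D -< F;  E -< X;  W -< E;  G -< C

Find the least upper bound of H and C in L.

D

Common upper bounds of {H, C}: D, F, N, O.
The least among these is D.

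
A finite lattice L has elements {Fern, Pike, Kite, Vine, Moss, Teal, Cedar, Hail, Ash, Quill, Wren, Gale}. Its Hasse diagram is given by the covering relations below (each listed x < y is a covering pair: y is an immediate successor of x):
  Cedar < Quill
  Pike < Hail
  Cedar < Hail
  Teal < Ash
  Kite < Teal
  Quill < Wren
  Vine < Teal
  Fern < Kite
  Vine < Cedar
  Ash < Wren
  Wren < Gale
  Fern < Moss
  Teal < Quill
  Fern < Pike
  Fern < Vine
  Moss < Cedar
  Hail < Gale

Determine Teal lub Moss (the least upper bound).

Quill

Common upper bounds of {Teal, Moss}: Gale, Quill, Wren.
The least among these is Quill.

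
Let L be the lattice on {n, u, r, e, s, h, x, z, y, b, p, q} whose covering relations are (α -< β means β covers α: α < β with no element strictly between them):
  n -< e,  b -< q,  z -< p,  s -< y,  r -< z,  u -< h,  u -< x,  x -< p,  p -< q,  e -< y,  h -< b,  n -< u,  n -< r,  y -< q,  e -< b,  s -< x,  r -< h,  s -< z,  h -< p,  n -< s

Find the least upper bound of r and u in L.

h

Common upper bounds of {r, u}: b, h, p, q.
The least among these is h.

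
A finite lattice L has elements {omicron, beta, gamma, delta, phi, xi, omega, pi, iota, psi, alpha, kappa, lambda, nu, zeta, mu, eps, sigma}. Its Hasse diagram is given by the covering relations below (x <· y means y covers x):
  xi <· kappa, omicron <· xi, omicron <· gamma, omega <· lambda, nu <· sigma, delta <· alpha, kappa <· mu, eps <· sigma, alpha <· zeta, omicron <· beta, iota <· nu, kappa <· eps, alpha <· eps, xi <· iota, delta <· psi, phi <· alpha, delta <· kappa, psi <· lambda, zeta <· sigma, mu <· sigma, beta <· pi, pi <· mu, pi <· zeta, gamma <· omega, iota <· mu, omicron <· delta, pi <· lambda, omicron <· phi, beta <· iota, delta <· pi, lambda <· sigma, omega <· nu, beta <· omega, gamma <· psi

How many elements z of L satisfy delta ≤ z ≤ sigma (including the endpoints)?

10

The interval [delta, sigma] = {alpha, delta, eps, kappa, lambda, mu, pi, psi, sigma, zeta}, which has 10 elements.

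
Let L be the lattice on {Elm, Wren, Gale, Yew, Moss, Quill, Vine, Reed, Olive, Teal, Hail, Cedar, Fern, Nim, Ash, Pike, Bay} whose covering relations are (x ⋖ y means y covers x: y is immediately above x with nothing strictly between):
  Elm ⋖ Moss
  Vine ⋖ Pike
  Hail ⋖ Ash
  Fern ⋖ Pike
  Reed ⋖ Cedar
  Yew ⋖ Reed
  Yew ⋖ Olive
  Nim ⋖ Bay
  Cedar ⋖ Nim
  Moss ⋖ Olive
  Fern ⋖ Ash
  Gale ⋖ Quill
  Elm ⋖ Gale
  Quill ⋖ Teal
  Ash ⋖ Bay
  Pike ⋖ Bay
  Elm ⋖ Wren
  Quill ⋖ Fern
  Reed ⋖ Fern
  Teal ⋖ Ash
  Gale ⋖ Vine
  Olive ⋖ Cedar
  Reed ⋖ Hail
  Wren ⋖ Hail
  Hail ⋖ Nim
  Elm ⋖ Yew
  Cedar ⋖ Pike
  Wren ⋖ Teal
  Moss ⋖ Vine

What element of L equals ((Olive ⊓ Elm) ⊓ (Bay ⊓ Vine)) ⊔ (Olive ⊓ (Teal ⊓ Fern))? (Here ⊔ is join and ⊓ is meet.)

Elm

Olive ∧ Elm = Elm
Bay ∧ Vine = Vine
Elm ∧ Vine = Elm
Teal ∧ Fern = Quill
Olive ∧ Quill = Elm
Elm ∨ Elm = Elm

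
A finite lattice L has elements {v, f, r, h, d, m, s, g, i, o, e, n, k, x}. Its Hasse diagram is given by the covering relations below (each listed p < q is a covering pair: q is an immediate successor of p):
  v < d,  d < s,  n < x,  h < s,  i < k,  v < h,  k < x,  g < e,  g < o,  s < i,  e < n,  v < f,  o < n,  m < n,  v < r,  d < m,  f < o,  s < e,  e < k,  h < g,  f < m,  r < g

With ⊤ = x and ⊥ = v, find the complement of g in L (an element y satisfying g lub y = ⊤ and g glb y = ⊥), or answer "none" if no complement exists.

none

For every candidate y, either g ∨ y ≠ x or g ∧ y ≠ v; no complement exists.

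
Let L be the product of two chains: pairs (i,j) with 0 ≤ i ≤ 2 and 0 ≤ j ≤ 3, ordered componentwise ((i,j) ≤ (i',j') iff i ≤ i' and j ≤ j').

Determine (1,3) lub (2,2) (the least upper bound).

In a product of chains, the join is componentwise max, giving (2,3).

(2,3)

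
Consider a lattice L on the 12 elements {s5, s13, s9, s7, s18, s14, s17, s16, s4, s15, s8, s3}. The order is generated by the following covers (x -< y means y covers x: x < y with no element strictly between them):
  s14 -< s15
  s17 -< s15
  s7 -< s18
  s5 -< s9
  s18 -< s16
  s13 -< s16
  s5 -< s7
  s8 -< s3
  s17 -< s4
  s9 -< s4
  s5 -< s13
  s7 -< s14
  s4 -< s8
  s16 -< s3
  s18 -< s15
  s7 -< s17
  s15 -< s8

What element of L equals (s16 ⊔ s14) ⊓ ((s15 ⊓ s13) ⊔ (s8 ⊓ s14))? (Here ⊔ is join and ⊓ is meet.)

s16 ∨ s14 = s3
s15 ∧ s13 = s5
s8 ∧ s14 = s14
s5 ∨ s14 = s14
s3 ∧ s14 = s14

s14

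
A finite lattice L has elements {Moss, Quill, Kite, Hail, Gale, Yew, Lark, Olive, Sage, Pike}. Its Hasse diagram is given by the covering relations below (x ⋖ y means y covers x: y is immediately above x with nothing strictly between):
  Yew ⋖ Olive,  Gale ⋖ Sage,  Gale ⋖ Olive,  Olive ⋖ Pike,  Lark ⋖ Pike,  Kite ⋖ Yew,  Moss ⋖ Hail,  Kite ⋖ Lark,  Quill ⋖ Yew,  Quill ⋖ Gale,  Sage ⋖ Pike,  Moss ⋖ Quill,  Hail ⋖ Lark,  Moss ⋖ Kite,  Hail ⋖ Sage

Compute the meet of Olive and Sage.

Gale

Common lower bounds of {Olive, Sage}: Gale, Moss, Quill.
The greatest among these is Gale.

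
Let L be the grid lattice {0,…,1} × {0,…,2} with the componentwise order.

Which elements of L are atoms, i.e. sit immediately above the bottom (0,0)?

(0,1), (1,0)

The atoms are exactly the elements that cover (0,0): (0,1), (1,0).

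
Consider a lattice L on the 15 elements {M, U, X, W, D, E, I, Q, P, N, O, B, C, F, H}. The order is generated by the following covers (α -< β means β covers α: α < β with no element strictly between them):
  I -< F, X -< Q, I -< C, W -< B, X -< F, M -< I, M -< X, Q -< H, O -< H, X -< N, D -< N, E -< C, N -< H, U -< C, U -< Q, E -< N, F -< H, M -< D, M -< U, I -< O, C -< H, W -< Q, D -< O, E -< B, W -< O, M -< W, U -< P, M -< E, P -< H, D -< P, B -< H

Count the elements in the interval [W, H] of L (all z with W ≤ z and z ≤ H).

The interval [W, H] = {B, H, O, Q, W}, which has 5 elements.

5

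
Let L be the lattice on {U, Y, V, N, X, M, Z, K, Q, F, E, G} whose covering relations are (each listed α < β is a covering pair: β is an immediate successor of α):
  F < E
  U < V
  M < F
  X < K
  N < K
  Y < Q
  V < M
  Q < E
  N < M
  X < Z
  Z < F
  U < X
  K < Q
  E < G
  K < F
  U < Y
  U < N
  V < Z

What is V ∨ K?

Common upper bounds of {V, K}: E, F, G.
The least among these is F.

F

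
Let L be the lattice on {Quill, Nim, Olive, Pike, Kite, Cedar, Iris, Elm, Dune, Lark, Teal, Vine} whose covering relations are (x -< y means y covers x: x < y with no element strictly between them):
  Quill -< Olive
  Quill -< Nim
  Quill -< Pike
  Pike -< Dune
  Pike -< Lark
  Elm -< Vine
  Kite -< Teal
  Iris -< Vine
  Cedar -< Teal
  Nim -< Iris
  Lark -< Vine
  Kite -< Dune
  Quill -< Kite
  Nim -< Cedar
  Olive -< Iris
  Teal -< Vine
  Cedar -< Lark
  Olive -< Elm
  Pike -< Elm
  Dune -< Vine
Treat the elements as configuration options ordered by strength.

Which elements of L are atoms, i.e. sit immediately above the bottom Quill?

Kite, Nim, Olive, Pike

The atoms are exactly the elements that cover Quill: Kite, Nim, Olive, Pike.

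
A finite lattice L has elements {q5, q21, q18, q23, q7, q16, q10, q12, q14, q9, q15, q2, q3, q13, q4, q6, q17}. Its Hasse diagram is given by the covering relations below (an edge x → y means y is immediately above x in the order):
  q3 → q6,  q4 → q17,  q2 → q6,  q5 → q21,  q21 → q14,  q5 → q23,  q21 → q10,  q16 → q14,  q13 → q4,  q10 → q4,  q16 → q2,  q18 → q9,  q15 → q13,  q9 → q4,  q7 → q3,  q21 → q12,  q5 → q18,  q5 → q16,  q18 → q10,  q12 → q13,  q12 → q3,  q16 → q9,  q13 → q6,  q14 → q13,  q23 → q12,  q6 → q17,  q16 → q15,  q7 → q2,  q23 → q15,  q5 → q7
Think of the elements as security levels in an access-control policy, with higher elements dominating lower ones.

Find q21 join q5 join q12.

q12

Common upper bounds of {q21, q5, q12}: q12, q13, q17, q3, q4, q6.
The least among these is q12.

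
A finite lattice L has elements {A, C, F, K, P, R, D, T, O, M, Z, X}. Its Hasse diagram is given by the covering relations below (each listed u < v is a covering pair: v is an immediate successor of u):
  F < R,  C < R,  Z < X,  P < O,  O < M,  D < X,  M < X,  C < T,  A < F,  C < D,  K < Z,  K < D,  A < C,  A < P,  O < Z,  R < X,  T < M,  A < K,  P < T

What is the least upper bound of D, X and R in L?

Common upper bounds of {D, X, R}: X.
The least among these is X.

X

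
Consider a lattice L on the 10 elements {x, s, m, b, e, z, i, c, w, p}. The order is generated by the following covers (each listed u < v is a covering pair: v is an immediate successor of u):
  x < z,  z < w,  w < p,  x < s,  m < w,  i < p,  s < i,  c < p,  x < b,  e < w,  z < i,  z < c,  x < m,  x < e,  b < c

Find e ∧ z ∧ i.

Common lower bounds of {e, z, i}: x.
The greatest among these is x.

x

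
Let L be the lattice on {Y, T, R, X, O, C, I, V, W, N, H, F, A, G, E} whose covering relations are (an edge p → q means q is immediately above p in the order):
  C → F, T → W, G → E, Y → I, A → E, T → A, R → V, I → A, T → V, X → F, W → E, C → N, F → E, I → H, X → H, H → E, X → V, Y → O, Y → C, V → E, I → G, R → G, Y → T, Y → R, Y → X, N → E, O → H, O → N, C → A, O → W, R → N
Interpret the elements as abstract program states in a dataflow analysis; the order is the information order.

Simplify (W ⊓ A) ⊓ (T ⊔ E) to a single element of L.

W ∧ A = T
T ∨ E = E
T ∧ E = T

T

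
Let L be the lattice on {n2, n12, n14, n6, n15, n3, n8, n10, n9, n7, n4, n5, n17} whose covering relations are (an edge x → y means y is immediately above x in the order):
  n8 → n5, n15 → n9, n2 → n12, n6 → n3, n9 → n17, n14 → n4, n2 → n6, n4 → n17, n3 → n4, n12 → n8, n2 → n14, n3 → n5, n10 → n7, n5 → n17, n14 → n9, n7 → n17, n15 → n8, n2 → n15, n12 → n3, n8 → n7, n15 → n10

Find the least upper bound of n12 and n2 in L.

n12

Common upper bounds of {n12, n2}: n12, n17, n3, n4, n5, n7, n8.
The least among these is n12.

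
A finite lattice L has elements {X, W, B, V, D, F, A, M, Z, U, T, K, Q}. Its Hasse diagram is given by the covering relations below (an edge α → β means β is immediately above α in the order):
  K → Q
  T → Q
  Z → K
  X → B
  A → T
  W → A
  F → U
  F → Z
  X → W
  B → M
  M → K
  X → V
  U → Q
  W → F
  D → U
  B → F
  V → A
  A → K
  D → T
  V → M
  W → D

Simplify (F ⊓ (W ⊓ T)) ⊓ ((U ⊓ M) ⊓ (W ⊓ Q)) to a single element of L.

W ∧ T = W
F ∧ W = W
U ∧ M = B
W ∧ Q = W
B ∧ W = X
W ∧ X = X

X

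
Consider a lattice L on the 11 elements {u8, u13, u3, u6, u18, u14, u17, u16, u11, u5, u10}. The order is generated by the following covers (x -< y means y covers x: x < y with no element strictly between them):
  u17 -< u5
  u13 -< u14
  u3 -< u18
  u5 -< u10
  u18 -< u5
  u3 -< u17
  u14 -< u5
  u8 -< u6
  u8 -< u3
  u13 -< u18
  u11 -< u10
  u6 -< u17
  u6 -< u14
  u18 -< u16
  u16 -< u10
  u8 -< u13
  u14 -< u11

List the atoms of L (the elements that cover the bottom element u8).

The atoms are exactly the elements that cover u8: u13, u3, u6.

u13, u3, u6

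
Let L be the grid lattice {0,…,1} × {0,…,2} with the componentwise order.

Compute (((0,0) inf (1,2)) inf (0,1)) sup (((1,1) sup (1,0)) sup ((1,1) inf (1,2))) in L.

(1,1)

(0,0) ∧ (1,2) = (0,0)
(0,0) ∧ (0,1) = (0,0)
(1,1) ∨ (1,0) = (1,1)
(1,1) ∧ (1,2) = (1,1)
(1,1) ∨ (1,1) = (1,1)
(0,0) ∨ (1,1) = (1,1)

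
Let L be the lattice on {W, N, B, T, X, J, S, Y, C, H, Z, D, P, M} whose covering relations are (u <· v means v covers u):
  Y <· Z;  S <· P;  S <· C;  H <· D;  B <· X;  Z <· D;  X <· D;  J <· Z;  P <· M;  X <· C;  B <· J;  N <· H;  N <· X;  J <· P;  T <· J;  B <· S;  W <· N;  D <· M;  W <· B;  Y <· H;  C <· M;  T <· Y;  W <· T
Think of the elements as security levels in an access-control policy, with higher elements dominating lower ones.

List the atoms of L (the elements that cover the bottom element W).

B, N, T

The atoms are exactly the elements that cover W: B, N, T.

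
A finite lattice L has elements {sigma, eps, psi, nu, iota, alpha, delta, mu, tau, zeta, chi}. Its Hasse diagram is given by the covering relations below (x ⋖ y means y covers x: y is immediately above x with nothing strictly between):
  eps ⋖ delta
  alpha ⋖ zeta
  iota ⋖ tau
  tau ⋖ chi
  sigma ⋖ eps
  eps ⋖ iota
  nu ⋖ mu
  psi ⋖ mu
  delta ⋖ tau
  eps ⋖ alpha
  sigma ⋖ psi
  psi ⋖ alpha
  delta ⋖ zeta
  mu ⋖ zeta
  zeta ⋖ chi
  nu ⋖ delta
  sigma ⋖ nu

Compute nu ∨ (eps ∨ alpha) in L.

zeta

eps ∨ alpha = alpha
nu ∨ alpha = zeta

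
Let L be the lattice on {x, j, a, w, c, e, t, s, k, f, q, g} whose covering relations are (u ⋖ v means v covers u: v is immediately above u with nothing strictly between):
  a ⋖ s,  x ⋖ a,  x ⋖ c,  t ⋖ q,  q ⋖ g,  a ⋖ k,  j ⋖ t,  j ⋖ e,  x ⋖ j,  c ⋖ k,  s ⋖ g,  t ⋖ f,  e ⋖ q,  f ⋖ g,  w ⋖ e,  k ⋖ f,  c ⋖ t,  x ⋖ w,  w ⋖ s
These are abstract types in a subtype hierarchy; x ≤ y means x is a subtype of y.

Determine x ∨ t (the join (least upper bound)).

Common upper bounds of {x, t}: f, g, q, t.
The least among these is t.

t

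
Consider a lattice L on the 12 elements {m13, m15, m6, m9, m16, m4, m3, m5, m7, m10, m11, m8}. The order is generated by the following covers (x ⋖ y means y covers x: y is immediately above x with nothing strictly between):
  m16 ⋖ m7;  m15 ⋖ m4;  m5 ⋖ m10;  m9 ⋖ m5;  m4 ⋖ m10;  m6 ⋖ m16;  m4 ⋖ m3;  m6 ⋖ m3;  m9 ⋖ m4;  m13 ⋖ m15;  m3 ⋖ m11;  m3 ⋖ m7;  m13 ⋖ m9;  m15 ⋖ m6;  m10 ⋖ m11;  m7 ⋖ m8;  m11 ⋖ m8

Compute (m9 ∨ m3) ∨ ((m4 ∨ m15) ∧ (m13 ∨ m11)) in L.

m9 ∨ m3 = m3
m4 ∨ m15 = m4
m13 ∨ m11 = m11
m4 ∧ m11 = m4
m3 ∨ m4 = m3

m3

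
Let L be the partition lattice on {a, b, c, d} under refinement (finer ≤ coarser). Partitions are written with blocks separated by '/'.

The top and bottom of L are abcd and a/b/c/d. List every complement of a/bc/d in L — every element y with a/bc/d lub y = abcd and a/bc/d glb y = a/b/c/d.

ab/cd, abd/c, ac/bd, acd/b

Need y with a/bc/d ∨ y = abcd and a/bc/d ∧ y = a/b/c/d.
Checking each element gives: ab/cd, abd/c, ac/bd, acd/b.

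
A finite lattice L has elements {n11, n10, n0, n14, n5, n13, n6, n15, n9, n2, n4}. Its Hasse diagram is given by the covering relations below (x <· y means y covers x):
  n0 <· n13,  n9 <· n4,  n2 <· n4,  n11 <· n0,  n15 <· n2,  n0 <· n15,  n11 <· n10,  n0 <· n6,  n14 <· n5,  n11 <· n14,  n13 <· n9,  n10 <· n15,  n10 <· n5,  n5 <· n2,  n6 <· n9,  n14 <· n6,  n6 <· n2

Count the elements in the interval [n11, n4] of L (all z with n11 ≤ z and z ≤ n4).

11

The interval [n11, n4] = {n0, n10, n11, n13, n14, n15, n2, n4, n5, n6, n9}, which has 11 elements.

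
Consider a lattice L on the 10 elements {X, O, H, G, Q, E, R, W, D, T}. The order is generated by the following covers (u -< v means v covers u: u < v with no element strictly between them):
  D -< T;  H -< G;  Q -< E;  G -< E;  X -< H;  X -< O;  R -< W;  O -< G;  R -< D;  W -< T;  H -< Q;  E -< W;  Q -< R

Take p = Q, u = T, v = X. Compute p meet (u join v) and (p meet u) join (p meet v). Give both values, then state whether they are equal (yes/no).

Q; Q; yes

u join v = T, so p meet (u join v) = Q meet T = Q.
p meet u = Q and p meet v = X, so (p meet u) join (p meet v) = Q join X = Q.
Equal: yes.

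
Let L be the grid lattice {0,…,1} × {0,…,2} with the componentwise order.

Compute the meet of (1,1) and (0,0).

(0,0)

In a product of chains, the meet is componentwise min, giving (0,0).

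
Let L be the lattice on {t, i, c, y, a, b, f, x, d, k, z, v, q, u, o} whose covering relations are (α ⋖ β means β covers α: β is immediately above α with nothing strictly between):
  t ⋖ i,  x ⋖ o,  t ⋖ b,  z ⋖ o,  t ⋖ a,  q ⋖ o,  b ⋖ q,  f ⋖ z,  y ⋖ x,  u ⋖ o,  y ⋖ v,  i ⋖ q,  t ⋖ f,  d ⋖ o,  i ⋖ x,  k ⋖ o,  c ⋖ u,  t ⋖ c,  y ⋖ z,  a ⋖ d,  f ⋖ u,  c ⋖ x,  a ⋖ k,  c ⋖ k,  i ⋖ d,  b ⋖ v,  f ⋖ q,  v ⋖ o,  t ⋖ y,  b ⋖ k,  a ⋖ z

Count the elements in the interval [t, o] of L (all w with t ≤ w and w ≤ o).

15

The interval [t, o] = {a, b, c, d, f, i, k, o, q, t, u, v, x, y, z}, which has 15 elements.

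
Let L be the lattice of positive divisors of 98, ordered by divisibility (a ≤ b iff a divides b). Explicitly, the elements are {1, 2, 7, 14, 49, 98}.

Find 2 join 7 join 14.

Common upper bounds of {2, 7, 14}: 14, 98.
The least among these is 14.

14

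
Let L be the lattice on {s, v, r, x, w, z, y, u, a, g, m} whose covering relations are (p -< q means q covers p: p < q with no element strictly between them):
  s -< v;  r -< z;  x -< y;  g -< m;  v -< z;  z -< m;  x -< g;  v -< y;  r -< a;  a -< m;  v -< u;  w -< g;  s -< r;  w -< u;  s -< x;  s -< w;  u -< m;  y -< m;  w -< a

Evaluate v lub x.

v ∨ x = y

y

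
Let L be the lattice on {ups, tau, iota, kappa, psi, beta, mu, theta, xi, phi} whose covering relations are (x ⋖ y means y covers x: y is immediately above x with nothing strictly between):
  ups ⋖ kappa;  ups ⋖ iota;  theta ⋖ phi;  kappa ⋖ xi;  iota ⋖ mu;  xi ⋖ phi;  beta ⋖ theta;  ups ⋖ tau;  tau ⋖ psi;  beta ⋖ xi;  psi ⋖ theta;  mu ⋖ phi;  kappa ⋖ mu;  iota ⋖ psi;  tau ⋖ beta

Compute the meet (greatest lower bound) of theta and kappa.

Common lower bounds of {theta, kappa}: ups.
The greatest among these is ups.

ups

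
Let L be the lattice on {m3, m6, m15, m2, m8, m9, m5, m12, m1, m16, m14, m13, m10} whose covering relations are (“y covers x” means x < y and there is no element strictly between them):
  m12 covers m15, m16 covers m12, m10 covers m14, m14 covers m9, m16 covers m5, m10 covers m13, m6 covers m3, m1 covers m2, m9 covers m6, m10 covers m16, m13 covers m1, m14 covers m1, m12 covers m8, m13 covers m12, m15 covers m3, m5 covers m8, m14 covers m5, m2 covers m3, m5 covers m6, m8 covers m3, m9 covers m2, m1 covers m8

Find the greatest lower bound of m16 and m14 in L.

Common lower bounds of {m16, m14}: m3, m5, m6, m8.
The greatest among these is m5.

m5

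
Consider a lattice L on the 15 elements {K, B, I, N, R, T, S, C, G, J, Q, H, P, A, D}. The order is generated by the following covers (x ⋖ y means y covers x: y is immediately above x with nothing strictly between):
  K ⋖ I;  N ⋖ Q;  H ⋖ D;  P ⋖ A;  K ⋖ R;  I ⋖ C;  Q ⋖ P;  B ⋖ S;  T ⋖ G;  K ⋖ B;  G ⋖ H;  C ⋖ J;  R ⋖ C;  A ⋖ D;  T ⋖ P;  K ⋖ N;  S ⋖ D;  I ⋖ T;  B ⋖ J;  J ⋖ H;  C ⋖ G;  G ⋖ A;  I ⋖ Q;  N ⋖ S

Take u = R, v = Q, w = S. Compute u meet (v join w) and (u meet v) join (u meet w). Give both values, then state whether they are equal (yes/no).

v join w = D, so u meet (v join w) = R meet D = R.
u meet v = K and u meet w = K, so (u meet v) join (u meet w) = K join K = K.
Equal: no.

R; K; no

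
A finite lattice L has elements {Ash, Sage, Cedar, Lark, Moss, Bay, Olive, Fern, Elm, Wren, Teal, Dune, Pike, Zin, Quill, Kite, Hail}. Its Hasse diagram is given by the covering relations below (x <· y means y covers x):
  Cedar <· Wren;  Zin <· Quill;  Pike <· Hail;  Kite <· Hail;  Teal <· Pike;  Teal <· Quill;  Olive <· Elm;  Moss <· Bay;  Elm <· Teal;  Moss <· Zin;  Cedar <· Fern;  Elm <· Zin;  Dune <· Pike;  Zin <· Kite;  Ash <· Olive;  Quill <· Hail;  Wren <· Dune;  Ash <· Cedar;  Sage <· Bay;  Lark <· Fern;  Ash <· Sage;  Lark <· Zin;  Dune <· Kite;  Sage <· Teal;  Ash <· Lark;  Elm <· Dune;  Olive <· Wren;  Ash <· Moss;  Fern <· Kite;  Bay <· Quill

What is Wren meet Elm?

Common lower bounds of {Wren, Elm}: Ash, Olive.
The greatest among these is Olive.

Olive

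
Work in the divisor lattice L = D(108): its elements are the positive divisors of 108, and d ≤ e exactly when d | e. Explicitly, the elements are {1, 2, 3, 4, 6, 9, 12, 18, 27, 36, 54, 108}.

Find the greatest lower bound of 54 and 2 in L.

Common lower bounds of {54, 2}: 1, 2.
The greatest among these is 2.

2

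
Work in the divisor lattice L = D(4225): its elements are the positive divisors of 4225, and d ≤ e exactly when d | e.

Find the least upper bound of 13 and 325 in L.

Common upper bounds of {13, 325}: 325, 4225.
The least among these is 325.

325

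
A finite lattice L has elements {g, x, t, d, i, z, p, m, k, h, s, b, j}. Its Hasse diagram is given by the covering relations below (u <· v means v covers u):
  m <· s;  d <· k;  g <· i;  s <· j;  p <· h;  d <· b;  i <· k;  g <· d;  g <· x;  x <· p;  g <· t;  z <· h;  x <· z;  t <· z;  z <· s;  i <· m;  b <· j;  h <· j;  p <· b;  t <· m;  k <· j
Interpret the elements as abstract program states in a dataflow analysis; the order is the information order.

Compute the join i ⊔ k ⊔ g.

Common upper bounds of {i, k, g}: j, k.
The least among these is k.

k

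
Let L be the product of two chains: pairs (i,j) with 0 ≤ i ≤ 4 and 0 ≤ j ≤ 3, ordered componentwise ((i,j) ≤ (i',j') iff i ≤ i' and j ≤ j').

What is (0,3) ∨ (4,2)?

(4,3)

Common upper bounds of {(0,3), (4,2)}: (4,3).
The least among these is (4,3).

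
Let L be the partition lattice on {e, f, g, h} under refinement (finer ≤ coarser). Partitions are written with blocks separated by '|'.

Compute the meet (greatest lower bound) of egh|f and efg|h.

eg|f|h

Common lower bounds of {egh|f, efg|h}: eg|f|h, e|f|g|h.
The greatest among these is eg|f|h.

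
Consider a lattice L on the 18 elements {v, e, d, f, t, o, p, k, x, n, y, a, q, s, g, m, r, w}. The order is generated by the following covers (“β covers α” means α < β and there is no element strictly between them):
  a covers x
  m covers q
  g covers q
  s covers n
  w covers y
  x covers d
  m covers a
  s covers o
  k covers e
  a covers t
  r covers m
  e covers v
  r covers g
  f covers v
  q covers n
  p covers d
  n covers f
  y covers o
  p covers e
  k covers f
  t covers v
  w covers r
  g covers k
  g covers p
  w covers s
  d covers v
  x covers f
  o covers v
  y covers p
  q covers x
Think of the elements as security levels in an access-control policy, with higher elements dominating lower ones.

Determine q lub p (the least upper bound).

Common upper bounds of {q, p}: g, r, w.
The least among these is g.

g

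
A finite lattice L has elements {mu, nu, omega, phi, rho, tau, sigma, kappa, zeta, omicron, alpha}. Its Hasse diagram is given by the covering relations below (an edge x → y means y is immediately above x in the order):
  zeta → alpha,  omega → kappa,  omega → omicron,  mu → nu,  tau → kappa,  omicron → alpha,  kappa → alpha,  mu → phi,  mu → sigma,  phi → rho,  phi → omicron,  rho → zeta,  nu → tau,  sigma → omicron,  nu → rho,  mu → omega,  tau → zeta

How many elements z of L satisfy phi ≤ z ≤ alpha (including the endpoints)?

5

The interval [phi, alpha] = {alpha, omicron, phi, rho, zeta}, which has 5 elements.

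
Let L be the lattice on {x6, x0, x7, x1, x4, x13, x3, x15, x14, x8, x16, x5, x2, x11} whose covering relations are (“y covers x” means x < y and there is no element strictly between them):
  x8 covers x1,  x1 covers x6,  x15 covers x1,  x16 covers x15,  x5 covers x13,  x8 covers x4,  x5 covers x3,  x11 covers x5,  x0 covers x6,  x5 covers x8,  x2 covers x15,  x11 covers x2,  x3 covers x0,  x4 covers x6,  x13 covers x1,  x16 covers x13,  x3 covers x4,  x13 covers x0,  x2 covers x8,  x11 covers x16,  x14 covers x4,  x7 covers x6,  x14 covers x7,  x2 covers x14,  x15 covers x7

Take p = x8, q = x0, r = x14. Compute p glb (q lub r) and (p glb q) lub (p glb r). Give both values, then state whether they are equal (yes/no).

x8; x4; no

q lub r = x11, so p glb (q lub r) = x8 glb x11 = x8.
p glb q = x6 and p glb r = x4, so (p glb q) lub (p glb r) = x6 lub x4 = x4.
Equal: no.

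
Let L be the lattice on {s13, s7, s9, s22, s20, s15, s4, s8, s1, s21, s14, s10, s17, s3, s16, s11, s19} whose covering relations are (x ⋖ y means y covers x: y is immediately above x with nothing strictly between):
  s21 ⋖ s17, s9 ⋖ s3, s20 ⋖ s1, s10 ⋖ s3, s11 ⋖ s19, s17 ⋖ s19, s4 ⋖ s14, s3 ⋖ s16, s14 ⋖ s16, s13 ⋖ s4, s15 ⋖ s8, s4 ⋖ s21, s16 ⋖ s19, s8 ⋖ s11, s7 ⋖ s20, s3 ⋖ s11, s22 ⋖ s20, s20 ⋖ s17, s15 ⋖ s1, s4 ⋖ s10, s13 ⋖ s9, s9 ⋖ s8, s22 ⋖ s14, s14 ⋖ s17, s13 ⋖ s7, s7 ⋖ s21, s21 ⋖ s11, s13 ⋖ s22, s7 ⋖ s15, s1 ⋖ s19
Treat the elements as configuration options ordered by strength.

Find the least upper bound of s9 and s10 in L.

s3

Common upper bounds of {s9, s10}: s11, s16, s19, s3.
The least among these is s3.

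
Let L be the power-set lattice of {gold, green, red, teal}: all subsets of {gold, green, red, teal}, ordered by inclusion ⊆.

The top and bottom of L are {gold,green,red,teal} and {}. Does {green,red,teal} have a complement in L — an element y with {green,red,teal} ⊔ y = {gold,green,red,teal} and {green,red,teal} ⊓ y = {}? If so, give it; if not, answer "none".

Need y with {green,red,teal} ∨ y = {gold,green,red,teal} and {green,red,teal} ∧ y = {}.
Checking each element gives: {gold}.

{gold}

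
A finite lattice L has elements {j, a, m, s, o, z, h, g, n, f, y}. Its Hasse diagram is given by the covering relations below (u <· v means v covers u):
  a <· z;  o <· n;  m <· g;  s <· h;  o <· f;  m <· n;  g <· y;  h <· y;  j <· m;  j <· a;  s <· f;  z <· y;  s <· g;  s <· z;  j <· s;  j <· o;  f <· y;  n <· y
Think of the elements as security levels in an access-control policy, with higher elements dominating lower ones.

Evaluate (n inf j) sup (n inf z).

j

n ∧ j = j
n ∧ z = j
j ∨ j = j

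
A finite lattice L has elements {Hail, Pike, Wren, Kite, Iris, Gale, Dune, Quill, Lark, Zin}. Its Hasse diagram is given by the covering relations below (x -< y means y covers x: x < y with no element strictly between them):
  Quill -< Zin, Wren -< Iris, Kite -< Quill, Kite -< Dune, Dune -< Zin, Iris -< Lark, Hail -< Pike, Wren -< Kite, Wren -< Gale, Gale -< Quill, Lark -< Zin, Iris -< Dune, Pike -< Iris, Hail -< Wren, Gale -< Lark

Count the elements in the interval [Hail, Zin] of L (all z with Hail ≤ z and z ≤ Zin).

The interval [Hail, Zin] = {Dune, Gale, Hail, Iris, Kite, Lark, Pike, Quill, Wren, Zin}, which has 10 elements.

10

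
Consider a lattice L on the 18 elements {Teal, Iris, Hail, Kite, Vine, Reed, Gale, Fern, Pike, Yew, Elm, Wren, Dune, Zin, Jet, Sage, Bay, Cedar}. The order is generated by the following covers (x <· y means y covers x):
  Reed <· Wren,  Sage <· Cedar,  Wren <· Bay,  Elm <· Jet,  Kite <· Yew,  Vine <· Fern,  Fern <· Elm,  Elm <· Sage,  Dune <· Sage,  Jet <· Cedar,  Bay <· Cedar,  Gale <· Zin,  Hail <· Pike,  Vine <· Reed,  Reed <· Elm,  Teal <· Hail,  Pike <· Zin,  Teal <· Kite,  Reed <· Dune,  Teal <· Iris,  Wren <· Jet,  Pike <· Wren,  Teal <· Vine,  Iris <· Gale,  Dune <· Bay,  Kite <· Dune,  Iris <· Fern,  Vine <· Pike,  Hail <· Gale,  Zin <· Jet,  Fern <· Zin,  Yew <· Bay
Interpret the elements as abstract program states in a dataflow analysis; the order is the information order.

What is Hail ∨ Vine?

Pike

Common upper bounds of {Hail, Vine}: Bay, Cedar, Jet, Pike, Wren, Zin.
The least among these is Pike.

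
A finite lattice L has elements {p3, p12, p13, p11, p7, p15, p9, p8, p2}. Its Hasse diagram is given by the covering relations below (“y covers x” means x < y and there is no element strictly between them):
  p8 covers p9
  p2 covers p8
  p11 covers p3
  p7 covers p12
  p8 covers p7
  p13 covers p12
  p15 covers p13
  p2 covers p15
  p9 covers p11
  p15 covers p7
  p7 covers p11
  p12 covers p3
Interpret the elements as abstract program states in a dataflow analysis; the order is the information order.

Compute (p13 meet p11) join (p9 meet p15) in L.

p11

p13 ∧ p11 = p3
p9 ∧ p15 = p11
p3 ∨ p11 = p11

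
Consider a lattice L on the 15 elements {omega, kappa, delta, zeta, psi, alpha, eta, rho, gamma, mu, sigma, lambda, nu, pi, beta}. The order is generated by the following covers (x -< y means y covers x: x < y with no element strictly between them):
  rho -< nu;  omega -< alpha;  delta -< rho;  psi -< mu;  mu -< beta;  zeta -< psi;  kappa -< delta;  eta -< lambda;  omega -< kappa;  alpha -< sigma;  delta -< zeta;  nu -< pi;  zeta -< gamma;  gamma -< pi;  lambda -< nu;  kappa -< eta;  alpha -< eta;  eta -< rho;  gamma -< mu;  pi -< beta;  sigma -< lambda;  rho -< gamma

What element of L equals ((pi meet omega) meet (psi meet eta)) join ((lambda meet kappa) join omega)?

kappa

pi ∧ omega = omega
psi ∧ eta = kappa
omega ∧ kappa = omega
lambda ∧ kappa = kappa
kappa ∨ omega = kappa
omega ∨ kappa = kappa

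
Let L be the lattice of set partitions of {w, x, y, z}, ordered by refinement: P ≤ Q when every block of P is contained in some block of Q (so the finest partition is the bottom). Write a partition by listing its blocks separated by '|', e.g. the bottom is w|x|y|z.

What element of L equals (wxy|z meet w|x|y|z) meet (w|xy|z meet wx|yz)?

wxy|z ∧ w|x|y|z = w|x|y|z
w|xy|z ∧ wx|yz = w|x|y|z
w|x|y|z ∧ w|x|y|z = w|x|y|z

w|x|y|z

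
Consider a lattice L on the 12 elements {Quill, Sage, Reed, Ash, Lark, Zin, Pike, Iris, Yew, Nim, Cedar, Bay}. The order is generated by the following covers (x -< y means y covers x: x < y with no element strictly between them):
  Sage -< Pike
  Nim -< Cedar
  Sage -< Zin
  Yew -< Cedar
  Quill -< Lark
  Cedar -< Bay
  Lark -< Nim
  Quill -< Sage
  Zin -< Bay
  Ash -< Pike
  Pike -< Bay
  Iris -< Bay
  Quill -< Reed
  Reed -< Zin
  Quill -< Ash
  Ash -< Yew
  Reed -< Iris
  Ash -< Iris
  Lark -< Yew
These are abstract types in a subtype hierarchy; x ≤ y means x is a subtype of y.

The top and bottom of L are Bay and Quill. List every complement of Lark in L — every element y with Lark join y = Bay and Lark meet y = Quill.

Need y with Lark ∨ y = Bay and Lark ∧ y = Quill.
Checking each element gives: Iris, Pike, Reed, Sage, Zin.

Iris, Pike, Reed, Sage, Zin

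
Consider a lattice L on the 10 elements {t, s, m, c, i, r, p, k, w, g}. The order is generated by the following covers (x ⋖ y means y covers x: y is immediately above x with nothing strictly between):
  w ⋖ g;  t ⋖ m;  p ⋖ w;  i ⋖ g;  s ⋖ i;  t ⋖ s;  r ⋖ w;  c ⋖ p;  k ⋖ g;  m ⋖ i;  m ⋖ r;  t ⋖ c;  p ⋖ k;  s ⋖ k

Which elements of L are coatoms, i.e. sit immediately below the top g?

i, k, w

The coatoms are exactly the elements covered by g: i, k, w.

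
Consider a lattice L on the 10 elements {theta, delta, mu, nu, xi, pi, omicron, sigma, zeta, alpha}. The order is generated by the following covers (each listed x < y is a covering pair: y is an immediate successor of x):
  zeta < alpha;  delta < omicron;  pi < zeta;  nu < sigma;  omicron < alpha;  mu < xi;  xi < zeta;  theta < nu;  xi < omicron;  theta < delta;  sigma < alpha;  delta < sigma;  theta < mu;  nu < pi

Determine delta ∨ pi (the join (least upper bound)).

Common upper bounds of {delta, pi}: alpha.
The least among these is alpha.

alpha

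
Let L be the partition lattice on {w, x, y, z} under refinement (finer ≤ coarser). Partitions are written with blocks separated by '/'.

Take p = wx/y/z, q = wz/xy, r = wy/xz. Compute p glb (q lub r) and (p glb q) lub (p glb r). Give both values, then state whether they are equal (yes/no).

q lub r = wxyz, so p glb (q lub r) = wx/y/z glb wxyz = wx/y/z.
p glb q = w/x/y/z and p glb r = w/x/y/z, so (p glb q) lub (p glb r) = w/x/y/z lub w/x/y/z = w/x/y/z.
Equal: no.

wx/y/z; w/x/y/z; no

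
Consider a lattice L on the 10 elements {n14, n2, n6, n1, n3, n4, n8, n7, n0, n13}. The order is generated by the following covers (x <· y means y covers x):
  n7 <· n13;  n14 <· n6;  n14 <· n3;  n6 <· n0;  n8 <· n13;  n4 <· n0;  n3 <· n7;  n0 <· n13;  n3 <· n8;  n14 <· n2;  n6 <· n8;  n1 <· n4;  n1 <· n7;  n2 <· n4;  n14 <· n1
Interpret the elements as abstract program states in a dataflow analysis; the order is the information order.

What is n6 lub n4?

n0

Common upper bounds of {n6, n4}: n0, n13.
The least among these is n0.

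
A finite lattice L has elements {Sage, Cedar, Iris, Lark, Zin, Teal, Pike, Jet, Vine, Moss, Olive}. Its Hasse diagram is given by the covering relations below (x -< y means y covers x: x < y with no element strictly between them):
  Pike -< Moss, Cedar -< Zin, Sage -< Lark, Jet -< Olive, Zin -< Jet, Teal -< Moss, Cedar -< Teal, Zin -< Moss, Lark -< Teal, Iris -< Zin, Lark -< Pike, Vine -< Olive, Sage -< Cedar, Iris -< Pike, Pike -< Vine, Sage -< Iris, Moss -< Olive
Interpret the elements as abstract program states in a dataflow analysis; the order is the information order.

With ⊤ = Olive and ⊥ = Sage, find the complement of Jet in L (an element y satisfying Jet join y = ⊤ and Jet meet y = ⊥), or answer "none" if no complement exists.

Lark

Need y with Jet ∨ y = Olive and Jet ∧ y = Sage.
Checking each element gives: Lark.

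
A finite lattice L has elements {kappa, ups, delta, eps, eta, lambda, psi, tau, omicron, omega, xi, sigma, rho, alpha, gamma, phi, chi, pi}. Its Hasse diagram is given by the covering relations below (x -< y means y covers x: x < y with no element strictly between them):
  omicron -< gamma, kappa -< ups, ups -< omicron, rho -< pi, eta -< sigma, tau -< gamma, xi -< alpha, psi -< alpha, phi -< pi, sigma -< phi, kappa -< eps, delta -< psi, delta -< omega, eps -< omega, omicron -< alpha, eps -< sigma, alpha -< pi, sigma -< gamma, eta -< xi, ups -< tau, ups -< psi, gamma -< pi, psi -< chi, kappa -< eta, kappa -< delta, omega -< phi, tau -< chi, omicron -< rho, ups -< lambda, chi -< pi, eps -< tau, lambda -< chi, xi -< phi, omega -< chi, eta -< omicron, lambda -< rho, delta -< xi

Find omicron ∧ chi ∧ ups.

Common lower bounds of {omicron, chi, ups}: kappa, ups.
The greatest among these is ups.

ups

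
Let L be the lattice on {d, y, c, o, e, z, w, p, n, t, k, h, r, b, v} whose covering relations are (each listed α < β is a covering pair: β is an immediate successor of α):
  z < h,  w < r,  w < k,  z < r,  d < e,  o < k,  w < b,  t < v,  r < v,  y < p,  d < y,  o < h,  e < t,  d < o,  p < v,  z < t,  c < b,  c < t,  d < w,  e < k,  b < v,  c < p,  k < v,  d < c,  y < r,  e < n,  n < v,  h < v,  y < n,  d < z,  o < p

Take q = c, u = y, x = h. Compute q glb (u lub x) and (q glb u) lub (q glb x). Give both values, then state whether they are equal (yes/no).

c; d; no

u lub x = v, so q glb (u lub x) = c glb v = c.
q glb u = d and q glb x = d, so (q glb u) lub (q glb x) = d lub d = d.
Equal: no.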